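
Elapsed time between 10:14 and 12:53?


2h 39m

End time in minutes: 12×60 + 53 = 773
Start time in minutes: 10×60 + 14 = 614
Difference = 773 - 614 = 159 minutes
= 2 hours 39 minutes


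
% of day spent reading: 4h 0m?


Time: 240 minutes
Day: 1440 minutes
Percentage = (240/1440) × 100 ≈ 16.7%

16.7%


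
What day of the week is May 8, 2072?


Zeller's congruence:
q=8, m=5, k=72, j=20
h = (8 + ⌊13×6/5⌋ + 72 + ⌊72/4⌋ + ⌊20/4⌋ - 2×20) mod 7
= (8 + 15 + 72 + 18 + 5 - 40) mod 7
= 78 mod 7 = 1
h=1 → Sunday

Sunday


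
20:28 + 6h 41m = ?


03:09 (next day)

Start: 1228 minutes from midnight
Add: 401 minutes
Total: 1629 minutes
Hours: 1629 ÷ 60 = 27 remainder 9
27 ≥ 24 → 27 - 24 = 3 (next day)


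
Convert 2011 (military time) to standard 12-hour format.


Hour: 20
20 - 12 = 8 → PM

8:11 PM


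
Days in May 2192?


31 days

Month: May (month 5)
May has 31 days


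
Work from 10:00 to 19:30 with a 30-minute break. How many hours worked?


Total time = (19×60+30) - (10×60+0)
= 1170 - 600 = 570 min
Minus break: 570 - 30 = 540 min
= 9h 0m

9h 0m (540 minutes)


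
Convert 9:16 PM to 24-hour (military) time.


21:16

Input: 9:16 PM
PM: 9 + 12 = 21


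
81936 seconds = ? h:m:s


Hours: 81936 ÷ 3600 = 22 remainder 2736
Minutes: 2736 ÷ 60 = 45 remainder 36
Seconds: 36

22h 45m 36s


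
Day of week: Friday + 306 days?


Start: Friday (index 4)
(4 + 306) mod 7
= 310 mod 7
= 2
Index 2 → Wednesday

Wednesday


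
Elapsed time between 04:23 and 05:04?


End time in minutes: 5×60 + 4 = 304
Start time in minutes: 4×60 + 23 = 263
Difference = 304 - 263 = 41 minutes
= 0 hours 41 minutes

0h 41m


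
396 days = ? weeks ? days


Weeks: 396 ÷ 7 = 56 remainder 4

56 weeks 4 days


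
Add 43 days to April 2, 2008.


Start: April 2, 2008
Add 43 days
April 2 → May 1: 30 - 2 + 1 = 29 days (43 - 29 = 14 left)
May 1 + 14 = May 15, 2008

May 15, 2008


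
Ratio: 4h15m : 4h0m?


17:16 (1.06)

Duration 1: 255 minutes
Duration 2: 240 minutes
Ratio = 255:240
GCD = 15
Simplified = 17:16
As a decimal: 17/16 ≈ 1.06


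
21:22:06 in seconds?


Hours: 21 × 3600 = 75600
Minutes: 22 × 60 = 1320
Seconds: 6
Total = 75600 + 1320 + 6 = 76926

76926 seconds


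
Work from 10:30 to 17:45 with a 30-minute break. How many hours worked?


6h 45m (405 minutes)

Total time = (17×60+45) - (10×60+30)
= 1065 - 630 = 435 min
Minus break: 435 - 30 = 405 min
= 6h 45m


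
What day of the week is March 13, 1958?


Thursday

Zeller's congruence:
q=13, m=3, k=58, j=19
h = (13 + ⌊13×4/5⌋ + 58 + ⌊58/4⌋ + ⌊19/4⌋ - 2×19) mod 7
= (13 + 10 + 58 + 14 + 4 - 38) mod 7
= 61 mod 7 = 5
h=5 → Thursday


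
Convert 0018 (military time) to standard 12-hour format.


12:18 AM

Hour: 0
0 → 12 AM (midnight)


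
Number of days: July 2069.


31 days

Month: July (month 7)
July has 31 days


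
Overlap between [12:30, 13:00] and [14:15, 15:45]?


0 minutes

Meeting A: 750-780 (in minutes from midnight)
Meeting B: 855-945
Overlap start = max(750, 855) = 855
Overlap end = min(780, 945) = 780
Overlap = max(0, 780 - 855) = 0 min


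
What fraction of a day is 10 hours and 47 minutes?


0.4493 (44.93%)

Total minutes: 10×60 + 47 = 647
Day = 24×60 = 1440 minutes
Fraction = 647/1440 ≈ 0.4493
As a percentage: 647/1440 × 100 ≈ 44.93%


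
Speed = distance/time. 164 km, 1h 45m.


Distance: 164 km
Time: 1h 45m = 105 min = 105/60 = 7/4 hours
Speed = 164 ÷ (7/4) = 164 × 4 / 7 = 656/7 ≈ 93.7 km/h

93.7 km/h


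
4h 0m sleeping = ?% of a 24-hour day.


Time: 240 minutes
Day: 1440 minutes
Percentage = (240/1440) × 100 ≈ 16.7%

16.7%


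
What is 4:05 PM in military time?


Input: 4:05 PM
PM: 4 + 12 = 16

16:05


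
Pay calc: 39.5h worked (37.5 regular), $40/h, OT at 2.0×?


$1660.00

Regular: 37.5h × $40 = $1500.00
Overtime: 39.5 - 37.5 = 2.0h
OT pay: 2.0h × $40 × 2.0 = $160.00
Total = $1500.00 + $160.00 = $1660.00


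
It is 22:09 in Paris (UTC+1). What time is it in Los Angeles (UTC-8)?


13:09

Time difference = UTC-8 - UTC+1 = -9 hours
New hour = (22 -9) mod 24
= 13 mod 24 = 13
Minutes unchanged → 13:09


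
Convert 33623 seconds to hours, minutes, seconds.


9h 20m 23s

Hours: 33623 ÷ 3600 = 9 remainder 1223
Minutes: 1223 ÷ 60 = 20 remainder 23
Seconds: 23


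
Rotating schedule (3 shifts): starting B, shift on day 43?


Shift B

Shifts: A, B, C
Start: B (index 1)
Day 43: (1 + 43 - 1) mod 3
= 43 mod 3
= 1
Index 1 → shift B


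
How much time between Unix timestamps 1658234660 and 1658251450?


16790 seconds (4.7 hours / 0.19 days)

Difference = 1658251450 - 1658234660 = 16790 seconds
In hours: 16790 / 3600 ≈ 4.7
In days: 16790 / 86400 ≈ 0.19


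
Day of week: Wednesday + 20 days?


Start: Wednesday (index 2)
(2 + 20) mod 7
= 22 mod 7
= 1
Index 1 → Tuesday

Tuesday


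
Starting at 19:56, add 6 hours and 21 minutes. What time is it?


02:17 (next day)

Start: 1196 minutes from midnight
Add: 381 minutes
Total: 1577 minutes
Hours: 1577 ÷ 60 = 26 remainder 17
26 ≥ 24 → 26 - 24 = 2 (next day)


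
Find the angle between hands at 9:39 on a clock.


55.5°

Hour hand = 9×30 + 39×0.5 = 289.5°
Minute hand = 39×6 = 234°
Difference = |289.5 - 234| = 55.5°


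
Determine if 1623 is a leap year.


Rules: divisible by 4 AND (not by 100 OR by 400)
1623 ÷ 4 = 405 remainder 3 → not divisible by 4
Not divisible by 4 → not a leap year

No


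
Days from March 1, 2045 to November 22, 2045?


266 days

From March 1, 2045 to November 22, 2045
Rest of March 2045: 31 - 1 = 30
Full months: April 30, May 31, June 30, July 31, August 31, September 30, October 31
Days into November 2045: 22
Total = 30 + 30 + 31 + 30 + 31 + 31 + 30 + 31 + 22 = 266 days


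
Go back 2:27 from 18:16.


Start: 1096 minutes from midnight
Subtract: 147 minutes
Remaining: 1096 - 147 = 949
Hours: 15, Minutes: 49

15:49


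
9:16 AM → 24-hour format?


Input: 9:16 AM
AM hour stays: 9

09:16


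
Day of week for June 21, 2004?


Zeller's congruence:
q=21, m=6, k=4, j=20
h = (21 + ⌊13×7/5⌋ + 4 + ⌊4/4⌋ + ⌊20/4⌋ - 2×20) mod 7
= (21 + 18 + 4 + 1 + 5 - 40) mod 7
= 9 mod 7 = 2
h=2 → Monday

Monday


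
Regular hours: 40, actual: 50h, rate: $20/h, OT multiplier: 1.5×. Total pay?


Regular: 40h × $20 = $800.00
Overtime: 50 - 40 = 10h
OT pay: 10h × $20 × 1.5 = $300.00
Total = $800.00 + $300.00 = $1100.00

$1100.00


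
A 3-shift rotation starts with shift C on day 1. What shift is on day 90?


Shift B

Shifts: A, B, C
Start: C (index 2)
Day 90: (2 + 90 - 1) mod 3
= 91 mod 3
= 1
Index 1 → shift B


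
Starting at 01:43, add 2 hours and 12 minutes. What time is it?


Start: 103 minutes from midnight
Add: 132 minutes
Total: 235 minutes
Hours: 235 ÷ 60 = 3 remainder 55

03:55


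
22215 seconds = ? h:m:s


Hours: 22215 ÷ 3600 = 6 remainder 615
Minutes: 615 ÷ 60 = 10 remainder 15
Seconds: 15

6h 10m 15s


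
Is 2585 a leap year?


No

Rules: divisible by 4 AND (not by 100 OR by 400)
2585 ÷ 4 = 646 remainder 1 → not divisible by 4
Not divisible by 4 → not a leap year


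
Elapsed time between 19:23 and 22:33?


3h 10m

End time in minutes: 22×60 + 33 = 1353
Start time in minutes: 19×60 + 23 = 1163
Difference = 1353 - 1163 = 190 minutes
= 3 hours 10 minutes


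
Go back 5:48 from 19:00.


13:12

Start: 1140 minutes from midnight
Subtract: 348 minutes
Remaining: 1140 - 348 = 792
Hours: 13, Minutes: 12


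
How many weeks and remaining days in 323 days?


46 weeks 1 days

Weeks: 323 ÷ 7 = 46 remainder 1


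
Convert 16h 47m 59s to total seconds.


Hours: 16 × 3600 = 57600
Minutes: 47 × 60 = 2820
Seconds: 59
Total = 57600 + 2820 + 59 = 60479

60479 seconds


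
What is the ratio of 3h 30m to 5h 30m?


7:11 (0.64)

Duration 1: 210 minutes
Duration 2: 330 minutes
Ratio = 210:330
GCD = 30
Simplified = 7:11
As a decimal: 7/11 ≈ 0.64


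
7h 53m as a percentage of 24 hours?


Total minutes: 7×60 + 53 = 473
Day = 24×60 = 1440 minutes
Fraction = 473/1440 ≈ 0.3285
As a percentage: 473/1440 × 100 ≈ 32.85%

0.3285 (32.85%)


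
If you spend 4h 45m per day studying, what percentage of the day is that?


19.8%

Time: 285 minutes
Day: 1440 minutes
Percentage = (285/1440) × 100 ≈ 19.8%


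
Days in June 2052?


Month: June (month 6)
June has 30 days

30 days


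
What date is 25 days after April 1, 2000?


April 26, 2000

Start: April 1, 2000
Add 25 days
April 1 + 25 = April 26, 2000


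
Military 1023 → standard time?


Hour: 10
10 < 12 → AM

10:23 AM


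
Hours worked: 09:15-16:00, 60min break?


5h 45m (345 minutes)

Total time = (16×60+0) - (9×60+15)
= 960 - 555 = 405 min
Minus break: 405 - 60 = 345 min
= 5h 45m


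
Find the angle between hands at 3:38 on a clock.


Hour hand = 3×30 + 38×0.5 = 109.0°
Minute hand = 38×6 = 228°
Difference = |109.0 - 228| = 119.0°

119.0°


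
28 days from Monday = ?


Monday

Start: Monday (index 0)
(0 + 28) mod 7
= 28 mod 7
= 0
Index 0 → Monday


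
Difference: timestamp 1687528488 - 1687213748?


Difference = 1687528488 - 1687213748 = 314740 seconds
In hours: 314740 / 3600 ≈ 87.4
In days: 314740 / 86400 ≈ 3.64

314740 seconds (87.4 hours / 3.64 days)


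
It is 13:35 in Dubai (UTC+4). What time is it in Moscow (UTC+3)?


12:35

Time difference = UTC+3 - UTC+4 = -1 hours
New hour = (13 -1) mod 24
= 12 mod 24 = 12
Minutes unchanged → 12:35


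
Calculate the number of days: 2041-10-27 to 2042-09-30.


338 days

From October 27, 2041 to September 30, 2042
Rest of October 2041: 31 - 27 = 4
Full months: November 30, December 31, January 31, February 2042 28, March 31, April 30, May 31, June 30, July 31, August 31
Days into September 2042: 30
Total = 4 + 30 + 31 + 31 + 28 + 31 + 30 + 31 + 30 + 31 + 31 + 30 = 338 days


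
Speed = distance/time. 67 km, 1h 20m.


50.3 km/h

Distance: 67 km
Time: 1h 20m = 80 min = 80/60 = 4/3 hours
Speed = 67 ÷ (4/3) = 67 × 3 / 4 = 201/4 ≈ 50.3 km/h


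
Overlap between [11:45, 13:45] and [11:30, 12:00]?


15 minutes

Meeting A: 705-825 (in minutes from midnight)
Meeting B: 690-720
Overlap start = max(705, 690) = 705
Overlap end = min(825, 720) = 720
Overlap = max(0, 720 - 705) = 15 min


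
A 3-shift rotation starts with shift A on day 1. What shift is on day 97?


Shift A

Shifts: A, B, C
Start: A (index 0)
Day 97: (0 + 97 - 1) mod 3
= 96 mod 3
= 0
Index 0 → shift A


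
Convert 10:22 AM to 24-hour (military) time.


10:22

Input: 10:22 AM
AM hour stays: 10


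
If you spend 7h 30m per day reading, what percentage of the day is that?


31.3%

Time: 450 minutes
Day: 1440 minutes
Percentage = (450/1440) × 100 ≈ 31.3%


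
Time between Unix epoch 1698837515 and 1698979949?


Difference = 1698979949 - 1698837515 = 142434 seconds
In hours: 142434 / 3600 ≈ 39.6
In days: 142434 / 86400 ≈ 1.65

142434 seconds (39.6 hours / 1.65 days)


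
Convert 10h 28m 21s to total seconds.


Hours: 10 × 3600 = 36000
Minutes: 28 × 60 = 1680
Seconds: 21
Total = 36000 + 1680 + 21 = 37701

37701 seconds


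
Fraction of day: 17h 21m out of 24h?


Total minutes: 17×60 + 21 = 1041
Day = 24×60 = 1440 minutes
Fraction = 1041/1440 ≈ 0.7229
As a percentage: 1041/1440 × 100 ≈ 72.29%

0.7229 (72.29%)


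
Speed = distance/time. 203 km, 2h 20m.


87.0 km/h

Distance: 203 km
Time: 2h 20m = 140 min = 140/60 = 7/3 hours
Speed = 203 ÷ (7/3) = 203 × 3 / 7 = 609/7 = 87.0 km/h


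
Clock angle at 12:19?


Hour hand (12 ≡ 0 on the dial): 0×30 + 19×0.5 = 9.5°
Minute hand = 19×6 = 114°
Difference = |9.5 - 114| = 104.5°

104.5°


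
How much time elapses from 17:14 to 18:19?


End time in minutes: 18×60 + 19 = 1099
Start time in minutes: 17×60 + 14 = 1034
Difference = 1099 - 1034 = 65 minutes
= 1 hours 5 minutes

1h 5m


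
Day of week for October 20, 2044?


Zeller's congruence:
q=20, m=10, k=44, j=20
h = (20 + ⌊13×11/5⌋ + 44 + ⌊44/4⌋ + ⌊20/4⌋ - 2×20) mod 7
= (20 + 28 + 44 + 11 + 5 - 40) mod 7
= 68 mod 7 = 5
h=5 → Thursday

Thursday


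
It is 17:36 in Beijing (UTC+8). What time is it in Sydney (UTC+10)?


Time difference = UTC+10 - UTC+8 = +2 hours
New hour = (17 + 2) mod 24
= 19 mod 24 = 19
Minutes unchanged → 19:36

19:36


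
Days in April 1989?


Month: April (month 4)
April has 30 days

30 days


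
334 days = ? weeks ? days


47 weeks 5 days

Weeks: 334 ÷ 7 = 47 remainder 5


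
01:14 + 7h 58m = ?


09:12

Start: 74 minutes from midnight
Add: 478 minutes
Total: 552 minutes
Hours: 552 ÷ 60 = 9 remainder 12


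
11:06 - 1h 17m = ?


09:49

Start: 666 minutes from midnight
Subtract: 77 minutes
Remaining: 666 - 77 = 589
Hours: 9, Minutes: 49


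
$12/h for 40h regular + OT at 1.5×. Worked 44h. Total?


Regular: 40h × $12 = $480.00
Overtime: 44 - 40 = 4h
OT pay: 4h × $12 × 1.5 = $72.00
Total = $480.00 + $72.00 = $552.00

$552.00


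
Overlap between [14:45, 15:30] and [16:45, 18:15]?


0 minutes

Meeting A: 885-930 (in minutes from midnight)
Meeting B: 1005-1095
Overlap start = max(885, 1005) = 1005
Overlap end = min(930, 1095) = 930
Overlap = max(0, 930 - 1005) = 0 min


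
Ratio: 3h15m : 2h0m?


13:8 (1.63)

Duration 1: 195 minutes
Duration 2: 120 minutes
Ratio = 195:120
GCD = 15
Simplified = 13:8
As a decimal: 13/8 ≈ 1.63


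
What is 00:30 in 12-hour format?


Hour: 0
0 → 12 AM (midnight)

12:30 AM


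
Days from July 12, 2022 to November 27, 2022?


From July 12, 2022 to November 27, 2022
Rest of July 2022: 31 - 12 = 19
Full months: August 31, September 30, October 31
Days into November 2022: 27
Total = 19 + 31 + 30 + 31 + 27 = 138 days

138 days


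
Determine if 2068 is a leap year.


Yes

Rules: divisible by 4 AND (not by 100 OR by 400)
2068 ÷ 4 = 517 exactly → divisible by 4
2068 ÷ 100 = 20 remainder 68 → not divisible by 100
Divisible by 4 but not by 100 → leap year


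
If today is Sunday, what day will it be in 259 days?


Start: Sunday (index 6)
(6 + 259) mod 7
= 265 mod 7
= 6
Index 6 → Sunday

Sunday


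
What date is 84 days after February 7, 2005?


May 2, 2005

Start: February 7, 2005
Add 84 days
February 7 → March 1: 28 - 7 + 1 = 22 days (84 - 22 = 62 left)
March 1 → April 1: 31 - 1 + 1 = 31 days (62 - 31 = 31 left)
April 1 → May 1: 30 - 1 + 1 = 30 days (31 - 30 = 1 left)
May 1 + 1 = May 2, 2005


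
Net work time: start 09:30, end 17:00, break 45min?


6h 45m (405 minutes)

Total time = (17×60+0) - (9×60+30)
= 1020 - 570 = 450 min
Minus break: 450 - 45 = 405 min
= 6h 45m


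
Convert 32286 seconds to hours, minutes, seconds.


Hours: 32286 ÷ 3600 = 8 remainder 3486
Minutes: 3486 ÷ 60 = 58 remainder 6
Seconds: 6

8h 58m 6s


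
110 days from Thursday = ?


Tuesday

Start: Thursday (index 3)
(3 + 110) mod 7
= 113 mod 7
= 1
Index 1 → Tuesday


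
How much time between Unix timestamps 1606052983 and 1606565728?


512745 seconds (142.4 hours / 5.93 days)

Difference = 1606565728 - 1606052983 = 512745 seconds
In hours: 512745 / 3600 ≈ 142.4
In days: 512745 / 86400 ≈ 5.93


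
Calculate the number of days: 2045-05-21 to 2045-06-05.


15 days

From May 21, 2045 to June 5, 2045
Rest of May 2045: 31 - 21 = 10
Days into June 2045: 5
Total = 10 + 5 = 15 days


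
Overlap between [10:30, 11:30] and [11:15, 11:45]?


Meeting A: 630-690 (in minutes from midnight)
Meeting B: 675-705
Overlap start = max(630, 675) = 675
Overlap end = min(690, 705) = 690
Overlap = max(0, 690 - 675) = 15 min

15 minutes


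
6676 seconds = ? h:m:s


1h 51m 16s

Hours: 6676 ÷ 3600 = 1 remainder 3076
Minutes: 3076 ÷ 60 = 51 remainder 16
Seconds: 16


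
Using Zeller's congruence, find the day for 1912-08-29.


Thursday

Zeller's congruence:
q=29, m=8, k=12, j=19
h = (29 + ⌊13×9/5⌋ + 12 + ⌊12/4⌋ + ⌊19/4⌋ - 2×19) mod 7
= (29 + 23 + 12 + 3 + 4 - 38) mod 7
= 33 mod 7 = 5
h=5 → Thursday


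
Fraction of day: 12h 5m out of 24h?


Total minutes: 12×60 + 5 = 725
Day = 24×60 = 1440 minutes
Fraction = 725/1440 ≈ 0.5035
As a percentage: 725/1440 × 100 ≈ 50.35%

0.5035 (50.35%)


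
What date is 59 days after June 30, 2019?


August 28, 2019

Start: June 30, 2019
Add 59 days
June 30 → July 1: 30 - 30 + 1 = 1 days (59 - 1 = 58 left)
July 1 → August 1: 31 - 1 + 1 = 31 days (58 - 31 = 27 left)
August 1 + 27 = August 28, 2019


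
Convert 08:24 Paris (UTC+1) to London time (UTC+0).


07:24

Time difference = UTC+0 - UTC+1 = -1 hours
New hour = (8 -1) mod 24
= 7 mod 24 = 7
Minutes unchanged → 07:24


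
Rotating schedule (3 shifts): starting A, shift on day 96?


Shifts: A, B, C
Start: A (index 0)
Day 96: (0 + 96 - 1) mod 3
= 95 mod 3
= 2
Index 2 → shift C

Shift C


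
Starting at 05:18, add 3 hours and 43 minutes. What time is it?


09:01

Start: 318 minutes from midnight
Add: 223 minutes
Total: 541 minutes
Hours: 541 ÷ 60 = 9 remainder 1


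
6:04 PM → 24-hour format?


Input: 6:04 PM
PM: 6 + 12 = 18

18:04


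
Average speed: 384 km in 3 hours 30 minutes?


109.7 km/h

Distance: 384 km
Time: 3h 30m = 210 min = 210/60 = 7/2 hours
Speed = 384 ÷ (7/2) = 384 × 2 / 7 = 768/7 ≈ 109.7 km/h


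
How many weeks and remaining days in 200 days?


Weeks: 200 ÷ 7 = 28 remainder 4

28 weeks 4 days


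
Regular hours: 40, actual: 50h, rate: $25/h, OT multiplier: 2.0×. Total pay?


$1500.00

Regular: 40h × $25 = $1000.00
Overtime: 50 - 40 = 10h
OT pay: 10h × $25 × 2.0 = $500.00
Total = $1000.00 + $500.00 = $1500.00


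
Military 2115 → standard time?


9:15 PM

Hour: 21
21 - 12 = 9 → PM


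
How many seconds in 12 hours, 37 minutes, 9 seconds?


Hours: 12 × 3600 = 43200
Minutes: 37 × 60 = 2220
Seconds: 9
Total = 43200 + 2220 + 9 = 45429

45429 seconds


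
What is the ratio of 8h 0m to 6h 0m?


Duration 1: 480 minutes
Duration 2: 360 minutes
Ratio = 480:360
GCD = 120
Simplified = 4:3
As a decimal: 4/3 ≈ 1.33

4:3 (1.33)


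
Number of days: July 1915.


31 days

Month: July (month 7)
July has 31 days


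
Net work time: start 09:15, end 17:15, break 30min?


Total time = (17×60+15) - (9×60+15)
= 1035 - 555 = 480 min
Minus break: 480 - 30 = 450 min
= 7h 30m

7h 30m (450 minutes)


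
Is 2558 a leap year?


Rules: divisible by 4 AND (not by 100 OR by 400)
2558 ÷ 4 = 639 remainder 2 → not divisible by 4
Not divisible by 4 → not a leap year

No


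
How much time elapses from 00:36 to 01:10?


End time in minutes: 1×60 + 10 = 70
Start time in minutes: 0×60 + 36 = 36
Difference = 70 - 36 = 34 minutes
= 0 hours 34 minutes

0h 34m


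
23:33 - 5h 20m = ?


Start: 1413 minutes from midnight
Subtract: 320 minutes
Remaining: 1413 - 320 = 1093
Hours: 18, Minutes: 13

18:13


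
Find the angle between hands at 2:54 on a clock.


123.0°

Hour hand = 2×30 + 54×0.5 = 87.0°
Minute hand = 54×6 = 324°
Difference = |87.0 - 324| = 237.0°
Since > 180°: 360 - 237.0 = 123.0°


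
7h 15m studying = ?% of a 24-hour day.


30.2%

Time: 435 minutes
Day: 1440 minutes
Percentage = (435/1440) × 100 ≈ 30.2%


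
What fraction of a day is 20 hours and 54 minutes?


0.8708 (87.08%)

Total minutes: 20×60 + 54 = 1254
Day = 24×60 = 1440 minutes
Fraction = 1254/1440 ≈ 0.8708
As a percentage: 1254/1440 × 100 ≈ 87.08%


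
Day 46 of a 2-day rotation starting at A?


Shifts: A, B
Start: A (index 0)
Day 46: (0 + 46 - 1) mod 2
= 45 mod 2
= 1
Index 1 → shift B

Shift B


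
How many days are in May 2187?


Month: May (month 5)
May has 31 days

31 days


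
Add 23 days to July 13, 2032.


Start: July 13, 2032
Add 23 days
July 13 → August 1: 31 - 13 + 1 = 19 days (23 - 19 = 4 left)
August 1 + 4 = August 5, 2032

August 5, 2032


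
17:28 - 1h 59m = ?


Start: 1048 minutes from midnight
Subtract: 119 minutes
Remaining: 1048 - 119 = 929
Hours: 15, Minutes: 29

15:29


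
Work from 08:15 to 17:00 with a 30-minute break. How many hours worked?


Total time = (17×60+0) - (8×60+15)
= 1020 - 495 = 525 min
Minus break: 525 - 30 = 495 min
= 8h 15m

8h 15m (495 minutes)


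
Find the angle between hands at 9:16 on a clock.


178.0°

Hour hand = 9×30 + 16×0.5 = 278.0°
Minute hand = 16×6 = 96°
Difference = |278.0 - 96| = 182.0°
Since > 180°: 360 - 182.0 = 178.0°


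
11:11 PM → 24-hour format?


23:11

Input: 11:11 PM
PM: 11 + 12 = 23


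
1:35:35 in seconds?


5735 seconds

Hours: 1 × 3600 = 3600
Minutes: 35 × 60 = 2100
Seconds: 35
Total = 3600 + 2100 + 35 = 5735


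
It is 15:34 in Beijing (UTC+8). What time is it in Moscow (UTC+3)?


10:34

Time difference = UTC+3 - UTC+8 = -5 hours
New hour = (15 -5) mod 24
= 10 mod 24 = 10
Minutes unchanged → 10:34


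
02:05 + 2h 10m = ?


04:15

Start: 125 minutes from midnight
Add: 130 minutes
Total: 255 minutes
Hours: 255 ÷ 60 = 4 remainder 15


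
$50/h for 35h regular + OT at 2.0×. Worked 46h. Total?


$2850.00

Regular: 35h × $50 = $1750.00
Overtime: 46 - 35 = 11h
OT pay: 11h × $50 × 2.0 = $1100.00
Total = $1750.00 + $1100.00 = $2850.00


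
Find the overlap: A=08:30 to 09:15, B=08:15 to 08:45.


Meeting A: 510-555 (in minutes from midnight)
Meeting B: 495-525
Overlap start = max(510, 495) = 510
Overlap end = min(555, 525) = 525
Overlap = max(0, 525 - 510) = 15 min

15 minutes


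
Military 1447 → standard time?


Hour: 14
14 - 12 = 2 → PM

2:47 PM


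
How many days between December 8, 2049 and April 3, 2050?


116 days

From December 8, 2049 to April 3, 2050
Rest of December 2049: 31 - 8 = 23
Full months: January 31, February 2050 28, March 31
Days into April 2050: 3
Total = 23 + 31 + 28 + 31 + 3 = 116 days


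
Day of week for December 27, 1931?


Sunday

Zeller's congruence:
q=27, m=12, k=31, j=19
h = (27 + ⌊13×13/5⌋ + 31 + ⌊31/4⌋ + ⌊19/4⌋ - 2×19) mod 7
= (27 + 33 + 31 + 7 + 4 - 38) mod 7
= 64 mod 7 = 1
h=1 → Sunday


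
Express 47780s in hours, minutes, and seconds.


13h 16m 20s

Hours: 47780 ÷ 3600 = 13 remainder 980
Minutes: 980 ÷ 60 = 16 remainder 20
Seconds: 20


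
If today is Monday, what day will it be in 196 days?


Monday

Start: Monday (index 0)
(0 + 196) mod 7
= 196 mod 7
= 0
Index 0 → Monday


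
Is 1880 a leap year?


Rules: divisible by 4 AND (not by 100 OR by 400)
1880 ÷ 4 = 470 exactly → divisible by 4
1880 ÷ 100 = 18 remainder 80 → not divisible by 100
Divisible by 4 but not by 100 → leap year

Yes


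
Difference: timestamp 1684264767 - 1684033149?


Difference = 1684264767 - 1684033149 = 231618 seconds
In hours: 231618 / 3600 ≈ 64.3
In days: 231618 / 86400 ≈ 2.68

231618 seconds (64.3 hours / 2.68 days)


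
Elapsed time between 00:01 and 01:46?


End time in minutes: 1×60 + 46 = 106
Start time in minutes: 0×60 + 1 = 1
Difference = 106 - 1 = 105 minutes
= 1 hours 45 minutes

1h 45m


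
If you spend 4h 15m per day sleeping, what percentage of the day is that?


17.7%

Time: 255 minutes
Day: 1440 minutes
Percentage = (255/1440) × 100 ≈ 17.7%


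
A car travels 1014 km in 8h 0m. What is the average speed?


Distance: 1014 km
Time: 8 hours
Speed = 1014 / 8 ≈ 126.8 km/h

126.8 km/h


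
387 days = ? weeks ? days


Weeks: 387 ÷ 7 = 55 remainder 2

55 weeks 2 days


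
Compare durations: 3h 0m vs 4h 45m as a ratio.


Duration 1: 180 minutes
Duration 2: 285 minutes
Ratio = 180:285
GCD = 15
Simplified = 12:19
As a decimal: 12/19 ≈ 0.63

12:19 (0.63)


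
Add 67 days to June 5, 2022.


August 11, 2022

Start: June 5, 2022
Add 67 days
June 5 → July 1: 30 - 5 + 1 = 26 days (67 - 26 = 41 left)
July 1 → August 1: 31 - 1 + 1 = 31 days (41 - 31 = 10 left)
August 1 + 10 = August 11, 2022


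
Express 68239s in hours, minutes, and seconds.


Hours: 68239 ÷ 3600 = 18 remainder 3439
Minutes: 3439 ÷ 60 = 57 remainder 19
Seconds: 19

18h 57m 19s


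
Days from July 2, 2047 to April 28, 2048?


301 days

From July 2, 2047 to April 28, 2048
Rest of July 2047: 31 - 2 = 29
Full months: August 31, September 30, October 31, November 30, December 31, January 31, February 2048 29, March 31
Days into April 2048: 28
Total = 29 + 31 + 30 + 31 + 30 + 31 + 31 + 29 + 31 + 28 = 301 days


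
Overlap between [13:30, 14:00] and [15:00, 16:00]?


0 minutes

Meeting A: 810-840 (in minutes from midnight)
Meeting B: 900-960
Overlap start = max(810, 900) = 900
Overlap end = min(840, 960) = 840
Overlap = max(0, 840 - 900) = 0 min


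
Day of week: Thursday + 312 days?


Monday

Start: Thursday (index 3)
(3 + 312) mod 7
= 315 mod 7
= 0
Index 0 → Monday


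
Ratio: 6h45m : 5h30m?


27:22 (1.23)

Duration 1: 405 minutes
Duration 2: 330 minutes
Ratio = 405:330
GCD = 15
Simplified = 27:22
As a decimal: 27/22 ≈ 1.23


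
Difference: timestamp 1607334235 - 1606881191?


Difference = 1607334235 - 1606881191 = 453044 seconds
In hours: 453044 / 3600 ≈ 125.8
In days: 453044 / 86400 ≈ 5.24

453044 seconds (125.8 hours / 5.24 days)


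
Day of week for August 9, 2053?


Saturday

Zeller's congruence:
q=9, m=8, k=53, j=20
h = (9 + ⌊13×9/5⌋ + 53 + ⌊53/4⌋ + ⌊20/4⌋ - 2×20) mod 7
= (9 + 23 + 53 + 13 + 5 - 40) mod 7
= 63 mod 7 = 0
h=0 → Saturday


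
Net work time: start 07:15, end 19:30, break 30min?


11h 45m (705 minutes)

Total time = (19×60+30) - (7×60+15)
= 1170 - 435 = 735 min
Minus break: 735 - 30 = 705 min
= 11h 45m


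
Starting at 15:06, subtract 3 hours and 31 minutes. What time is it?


11:35

Start: 906 minutes from midnight
Subtract: 211 minutes
Remaining: 906 - 211 = 695
Hours: 11, Minutes: 35


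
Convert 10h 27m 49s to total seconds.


37669 seconds

Hours: 10 × 3600 = 36000
Minutes: 27 × 60 = 1620
Seconds: 49
Total = 36000 + 1620 + 49 = 37669


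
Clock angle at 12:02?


Hour hand (12 ≡ 0 on the dial): 0×30 + 2×0.5 = 1.0°
Minute hand = 2×6 = 12°
Difference = |1.0 - 12| = 11.0°

11.0°


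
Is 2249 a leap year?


No

Rules: divisible by 4 AND (not by 100 OR by 400)
2249 ÷ 4 = 562 remainder 1 → not divisible by 4
Not divisible by 4 → not a leap year


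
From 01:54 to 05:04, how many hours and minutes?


3h 10m

End time in minutes: 5×60 + 4 = 304
Start time in minutes: 1×60 + 54 = 114
Difference = 304 - 114 = 190 minutes
= 3 hours 10 minutes


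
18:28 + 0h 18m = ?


Start: 1108 minutes from midnight
Add: 18 minutes
Total: 1126 minutes
Hours: 1126 ÷ 60 = 18 remainder 46

18:46


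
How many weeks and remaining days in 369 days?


Weeks: 369 ÷ 7 = 52 remainder 5

52 weeks 5 days


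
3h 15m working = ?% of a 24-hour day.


Time: 195 minutes
Day: 1440 minutes
Percentage = (195/1440) × 100 ≈ 13.5%

13.5%


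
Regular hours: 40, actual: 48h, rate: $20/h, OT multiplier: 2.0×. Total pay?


$1120.00

Regular: 40h × $20 = $800.00
Overtime: 48 - 40 = 8h
OT pay: 8h × $20 × 2.0 = $320.00
Total = $800.00 + $320.00 = $1120.00


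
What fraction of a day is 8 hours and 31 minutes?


0.3549 (35.49%)

Total minutes: 8×60 + 31 = 511
Day = 24×60 = 1440 minutes
Fraction = 511/1440 ≈ 0.3549
As a percentage: 511/1440 × 100 ≈ 35.49%


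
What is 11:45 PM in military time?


23:45

Input: 11:45 PM
PM: 11 + 12 = 23


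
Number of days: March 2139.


Month: March (month 3)
March has 31 days

31 days


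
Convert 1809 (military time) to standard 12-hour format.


6:09 PM

Hour: 18
18 - 12 = 6 → PM


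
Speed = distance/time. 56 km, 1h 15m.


44.8 km/h

Distance: 56 km
Time: 1h 15m = 75 min = 75/60 = 5/4 hours
Speed = 56 ÷ (5/4) = 56 × 4 / 5 = 224/5 = 44.8 km/h


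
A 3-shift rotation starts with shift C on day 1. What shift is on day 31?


Shift C

Shifts: A, B, C
Start: C (index 2)
Day 31: (2 + 31 - 1) mod 3
= 32 mod 3
= 2
Index 2 → shift C


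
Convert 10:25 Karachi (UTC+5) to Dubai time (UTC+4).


Time difference = UTC+4 - UTC+5 = -1 hours
New hour = (10 -1) mod 24
= 9 mod 24 = 9
Minutes unchanged → 09:25

09:25


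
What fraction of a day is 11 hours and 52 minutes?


Total minutes: 11×60 + 52 = 712
Day = 24×60 = 1440 minutes
Fraction = 712/1440 ≈ 0.4944
As a percentage: 712/1440 × 100 ≈ 49.44%

0.4944 (49.44%)


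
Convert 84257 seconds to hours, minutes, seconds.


23h 24m 17s

Hours: 84257 ÷ 3600 = 23 remainder 1457
Minutes: 1457 ÷ 60 = 24 remainder 17
Seconds: 17


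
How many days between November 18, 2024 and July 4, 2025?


From November 18, 2024 to July 4, 2025
Rest of November 2024: 30 - 18 = 12
Full months: December 31, January 31, February 2025 28, March 31, April 30, May 31, June 30
Days into July 2025: 4
Total = 12 + 31 + 31 + 28 + 31 + 30 + 31 + 30 + 4 = 228 days

228 days


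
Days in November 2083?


30 days

Month: November (month 11)
November has 30 days


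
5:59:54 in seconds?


21594 seconds

Hours: 5 × 3600 = 18000
Minutes: 59 × 60 = 3540
Seconds: 54
Total = 18000 + 3540 + 54 = 21594


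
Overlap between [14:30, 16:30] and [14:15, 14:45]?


Meeting A: 870-990 (in minutes from midnight)
Meeting B: 855-885
Overlap start = max(870, 855) = 870
Overlap end = min(990, 885) = 885
Overlap = max(0, 885 - 870) = 15 min

15 minutes


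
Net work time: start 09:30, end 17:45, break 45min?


7h 30m (450 minutes)

Total time = (17×60+45) - (9×60+30)
= 1065 - 570 = 495 min
Minus break: 495 - 45 = 450 min
= 7h 30m


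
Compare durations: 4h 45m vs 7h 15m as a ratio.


Duration 1: 285 minutes
Duration 2: 435 minutes
Ratio = 285:435
GCD = 15
Simplified = 19:29
As a decimal: 19/29 ≈ 0.66

19:29 (0.66)


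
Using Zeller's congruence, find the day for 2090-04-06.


Zeller's congruence:
q=6, m=4, k=90, j=20
h = (6 + ⌊13×5/5⌋ + 90 + ⌊90/4⌋ + ⌊20/4⌋ - 2×20) mod 7
= (6 + 13 + 90 + 22 + 5 - 40) mod 7
= 96 mod 7 = 5
h=5 → Thursday

Thursday


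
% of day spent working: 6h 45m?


Time: 405 minutes
Day: 1440 minutes
Percentage = (405/1440) × 100 ≈ 28.1%

28.1%


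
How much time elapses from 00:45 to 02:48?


2h 3m

End time in minutes: 2×60 + 48 = 168
Start time in minutes: 0×60 + 45 = 45
Difference = 168 - 45 = 123 minutes
= 2 hours 3 minutes


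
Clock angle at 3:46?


Hour hand = 3×30 + 46×0.5 = 113.0°
Minute hand = 46×6 = 276°
Difference = |113.0 - 276| = 163.0°

163.0°


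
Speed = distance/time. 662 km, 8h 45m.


75.7 km/h

Distance: 662 km
Time: 8h 45m = 525 min = 525/60 = 35/4 hours
Speed = 662 ÷ (35/4) = 662 × 4 / 35 = 2648/35 ≈ 75.7 km/h


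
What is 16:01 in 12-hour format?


Hour: 16
16 - 12 = 4 → PM

4:01 PM


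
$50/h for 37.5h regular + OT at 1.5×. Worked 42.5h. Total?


Regular: 37.5h × $50 = $1875.00
Overtime: 42.5 - 37.5 = 5.0h
OT pay: 5.0h × $50 × 1.5 = $375.00
Total = $1875.00 + $375.00 = $2250.00

$2250.00


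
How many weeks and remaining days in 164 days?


Weeks: 164 ÷ 7 = 23 remainder 3

23 weeks 3 days


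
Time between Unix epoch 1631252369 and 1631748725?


496356 seconds (137.9 hours / 5.74 days)

Difference = 1631748725 - 1631252369 = 496356 seconds
In hours: 496356 / 3600 ≈ 137.9
In days: 496356 / 86400 ≈ 5.74


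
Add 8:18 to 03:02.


Start: 182 minutes from midnight
Add: 498 minutes
Total: 680 minutes
Hours: 680 ÷ 60 = 11 remainder 20

11:20


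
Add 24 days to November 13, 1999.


December 7, 1999

Start: November 13, 1999
Add 24 days
November 13 → December 1: 30 - 13 + 1 = 18 days (24 - 18 = 6 left)
December 1 + 6 = December 7, 1999


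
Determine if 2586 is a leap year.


Rules: divisible by 4 AND (not by 100 OR by 400)
2586 ÷ 4 = 646 remainder 2 → not divisible by 4
Not divisible by 4 → not a leap year

No


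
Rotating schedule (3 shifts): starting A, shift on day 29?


Shift B

Shifts: A, B, C
Start: A (index 0)
Day 29: (0 + 29 - 1) mod 3
= 28 mod 3
= 1
Index 1 → shift B


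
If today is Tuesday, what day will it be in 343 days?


Tuesday

Start: Tuesday (index 1)
(1 + 343) mod 7
= 344 mod 7
= 1
Index 1 → Tuesday


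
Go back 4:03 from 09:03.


Start: 543 minutes from midnight
Subtract: 243 minutes
Remaining: 543 - 243 = 300
Hours: 5, Minutes: 0

05:00


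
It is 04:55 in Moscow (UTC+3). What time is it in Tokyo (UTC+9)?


10:55

Time difference = UTC+9 - UTC+3 = +6 hours
New hour = (4 + 6) mod 24
= 10 mod 24 = 10
Minutes unchanged → 10:55


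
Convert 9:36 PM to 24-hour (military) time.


21:36

Input: 9:36 PM
PM: 9 + 12 = 21


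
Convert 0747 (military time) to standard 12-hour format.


Hour: 7
7 < 12 → AM

7:47 AM


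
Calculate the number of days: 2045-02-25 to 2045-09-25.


From February 25, 2045 to September 25, 2045
Rest of February 2045: 28 - 25 = 3
Full months: March 31, April 30, May 31, June 30, July 31, August 31
Days into September 2045: 25
Total = 3 + 31 + 30 + 31 + 30 + 31 + 31 + 25 = 212 days

212 days


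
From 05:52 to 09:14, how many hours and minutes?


3h 22m

End time in minutes: 9×60 + 14 = 554
Start time in minutes: 5×60 + 52 = 352
Difference = 554 - 352 = 202 minutes
= 3 hours 22 minutes


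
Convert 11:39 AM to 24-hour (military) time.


Input: 11:39 AM
AM hour stays: 11

11:39


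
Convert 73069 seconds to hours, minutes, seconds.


Hours: 73069 ÷ 3600 = 20 remainder 1069
Minutes: 1069 ÷ 60 = 17 remainder 49
Seconds: 49

20h 17m 49s


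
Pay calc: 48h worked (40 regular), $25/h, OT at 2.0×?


$1400.00

Regular: 40h × $25 = $1000.00
Overtime: 48 - 40 = 8h
OT pay: 8h × $25 × 2.0 = $400.00
Total = $1000.00 + $400.00 = $1400.00


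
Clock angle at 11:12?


Hour hand = 11×30 + 12×0.5 = 336.0°
Minute hand = 12×6 = 72°
Difference = |336.0 - 72| = 264.0°
Since > 180°: 360 - 264.0 = 96.0°

96.0°


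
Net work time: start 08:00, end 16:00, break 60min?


Total time = (16×60+0) - (8×60+0)
= 960 - 480 = 480 min
Minus break: 480 - 60 = 420 min
= 7h 0m

7h 0m (420 minutes)


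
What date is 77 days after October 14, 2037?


December 30, 2037

Start: October 14, 2037
Add 77 days
October 14 → November 1: 31 - 14 + 1 = 18 days (77 - 18 = 59 left)
November 1 → December 1: 30 - 1 + 1 = 30 days (59 - 30 = 29 left)
December 1 + 29 = December 30, 2037


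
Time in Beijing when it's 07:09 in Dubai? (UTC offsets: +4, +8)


Time difference = UTC+8 - UTC+4 = +4 hours
New hour = (7 + 4) mod 24
= 11 mod 24 = 11
Minutes unchanged → 11:09

11:09


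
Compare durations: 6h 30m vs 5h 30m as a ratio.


Duration 1: 390 minutes
Duration 2: 330 minutes
Ratio = 390:330
GCD = 30
Simplified = 13:11
As a decimal: 13/11 ≈ 1.18

13:11 (1.18)


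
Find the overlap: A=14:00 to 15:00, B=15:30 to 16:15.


Meeting A: 840-900 (in minutes from midnight)
Meeting B: 930-975
Overlap start = max(840, 930) = 930
Overlap end = min(900, 975) = 900
Overlap = max(0, 900 - 930) = 0 min

0 minutes


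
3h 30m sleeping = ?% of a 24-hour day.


Time: 210 minutes
Day: 1440 minutes
Percentage = (210/1440) × 100 ≈ 14.6%

14.6%


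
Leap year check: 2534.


Rules: divisible by 4 AND (not by 100 OR by 400)
2534 ÷ 4 = 633 remainder 2 → not divisible by 4
Not divisible by 4 → not a leap year

No


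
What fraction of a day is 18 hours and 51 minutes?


Total minutes: 18×60 + 51 = 1131
Day = 24×60 = 1440 minutes
Fraction = 1131/1440 ≈ 0.7854
As a percentage: 1131/1440 × 100 ≈ 78.54%

0.7854 (78.54%)


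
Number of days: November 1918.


30 days

Month: November (month 11)
November has 30 days


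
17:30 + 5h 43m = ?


Start: 1050 minutes from midnight
Add: 343 minutes
Total: 1393 minutes
Hours: 1393 ÷ 60 = 23 remainder 13

23:13


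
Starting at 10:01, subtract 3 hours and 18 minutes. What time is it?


06:43

Start: 601 minutes from midnight
Subtract: 198 minutes
Remaining: 601 - 198 = 403
Hours: 6, Minutes: 43


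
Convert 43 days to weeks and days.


Weeks: 43 ÷ 7 = 6 remainder 1

6 weeks 1 days


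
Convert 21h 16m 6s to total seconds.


76566 seconds

Hours: 21 × 3600 = 75600
Minutes: 16 × 60 = 960
Seconds: 6
Total = 75600 + 960 + 6 = 76566


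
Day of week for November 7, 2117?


Zeller's congruence:
q=7, m=11, k=17, j=21
h = (7 + ⌊13×12/5⌋ + 17 + ⌊17/4⌋ + ⌊21/4⌋ - 2×21) mod 7
= (7 + 31 + 17 + 4 + 5 - 42) mod 7
= 22 mod 7 = 1
h=1 → Sunday

Sunday


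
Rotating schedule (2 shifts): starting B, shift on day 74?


Shift A

Shifts: A, B
Start: B (index 1)
Day 74: (1 + 74 - 1) mod 2
= 74 mod 2
= 0
Index 0 → shift A


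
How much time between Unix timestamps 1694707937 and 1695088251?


380314 seconds (105.6 hours / 4.40 days)

Difference = 1695088251 - 1694707937 = 380314 seconds
In hours: 380314 / 3600 ≈ 105.6
In days: 380314 / 86400 ≈ 4.40


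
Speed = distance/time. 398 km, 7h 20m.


54.3 km/h

Distance: 398 km
Time: 7h 20m = 440 min = 440/60 = 22/3 hours
Speed = 398 ÷ (22/3) = 398 × 3 / 22 = 1194/22 ≈ 54.3 km/h


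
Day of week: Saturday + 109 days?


Wednesday

Start: Saturday (index 5)
(5 + 109) mod 7
= 114 mod 7
= 2
Index 2 → Wednesday


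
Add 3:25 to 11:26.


14:51

Start: 686 minutes from midnight
Add: 205 minutes
Total: 891 minutes
Hours: 891 ÷ 60 = 14 remainder 51


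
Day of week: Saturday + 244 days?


Friday

Start: Saturday (index 5)
(5 + 244) mod 7
= 249 mod 7
= 4
Index 4 → Friday


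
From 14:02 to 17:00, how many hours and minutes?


End time in minutes: 17×60 + 0 = 1020
Start time in minutes: 14×60 + 2 = 842
Difference = 1020 - 842 = 178 minutes
= 2 hours 58 minutes

2h 58m


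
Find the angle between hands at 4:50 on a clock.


Hour hand = 4×30 + 50×0.5 = 145.0°
Minute hand = 50×6 = 300°
Difference = |145.0 - 300| = 155.0°

155.0°


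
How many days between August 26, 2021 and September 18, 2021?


From August 26, 2021 to September 18, 2021
Rest of August 2021: 31 - 26 = 5
Days into September 2021: 18
Total = 5 + 18 = 23 days

23 days


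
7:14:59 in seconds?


Hours: 7 × 3600 = 25200
Minutes: 14 × 60 = 840
Seconds: 59
Total = 25200 + 840 + 59 = 26099

26099 seconds


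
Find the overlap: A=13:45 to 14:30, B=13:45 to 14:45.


45 minutes

Meeting A: 825-870 (in minutes from midnight)
Meeting B: 825-885
Overlap start = max(825, 825) = 825
Overlap end = min(870, 885) = 870
Overlap = max(0, 870 - 825) = 45 min


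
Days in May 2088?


31 days

Month: May (month 5)
May has 31 days


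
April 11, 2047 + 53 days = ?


Start: April 11, 2047
Add 53 days
April 11 → May 1: 30 - 11 + 1 = 20 days (53 - 20 = 33 left)
May 1 → June 1: 31 - 1 + 1 = 31 days (33 - 31 = 2 left)
June 1 + 2 = June 3, 2047

June 3, 2047


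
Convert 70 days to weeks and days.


10 weeks 0 days

Weeks: 70 ÷ 7 = 10 remainder 0


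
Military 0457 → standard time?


4:57 AM

Hour: 4
4 < 12 → AM


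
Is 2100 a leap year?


No

Rules: divisible by 4 AND (not by 100 OR by 400)
2100 ÷ 4 = 525 exactly → divisible by 4
2100 ÷ 100 = 21 exactly → divisible by 100
2100 ÷ 400 = 5 remainder 100 → not divisible by 400
Divisible by 100 but not by 400 → not a leap year


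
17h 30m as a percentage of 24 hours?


0.7292 (72.92%)

Total minutes: 17×60 + 30 = 1050
Day = 24×60 = 1440 minutes
Fraction = 1050/1440 ≈ 0.7292
As a percentage: 1050/1440 × 100 ≈ 72.92%
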